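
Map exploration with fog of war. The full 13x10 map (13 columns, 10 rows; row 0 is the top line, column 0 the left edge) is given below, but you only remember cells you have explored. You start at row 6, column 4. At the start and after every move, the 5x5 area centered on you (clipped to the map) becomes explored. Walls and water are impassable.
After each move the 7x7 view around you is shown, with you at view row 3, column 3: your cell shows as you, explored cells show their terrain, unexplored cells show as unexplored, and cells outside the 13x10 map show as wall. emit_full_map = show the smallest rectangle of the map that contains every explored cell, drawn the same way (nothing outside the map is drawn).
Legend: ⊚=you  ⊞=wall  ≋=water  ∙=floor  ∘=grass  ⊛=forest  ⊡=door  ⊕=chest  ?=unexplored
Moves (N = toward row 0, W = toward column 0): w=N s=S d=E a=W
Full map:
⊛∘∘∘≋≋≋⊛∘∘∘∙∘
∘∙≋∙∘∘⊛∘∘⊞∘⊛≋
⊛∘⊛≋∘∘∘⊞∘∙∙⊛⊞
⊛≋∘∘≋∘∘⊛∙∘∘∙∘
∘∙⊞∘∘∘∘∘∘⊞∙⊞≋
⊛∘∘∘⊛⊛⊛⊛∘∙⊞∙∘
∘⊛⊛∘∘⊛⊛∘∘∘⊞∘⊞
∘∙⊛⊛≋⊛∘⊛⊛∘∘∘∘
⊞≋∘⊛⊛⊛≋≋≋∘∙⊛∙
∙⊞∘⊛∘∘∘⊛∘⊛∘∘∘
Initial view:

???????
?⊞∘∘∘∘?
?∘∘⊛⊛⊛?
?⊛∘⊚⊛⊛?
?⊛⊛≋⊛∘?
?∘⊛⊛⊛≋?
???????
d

???????
⊞∘∘∘∘∘?
∘∘⊛⊛⊛⊛?
⊛∘∘⊚⊛∘?
⊛⊛≋⊛∘⊛?
∘⊛⊛⊛≋≋?
???????

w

???????
?∘≋∘∘⊛?
⊞∘∘∘∘∘?
∘∘⊛⊚⊛⊛?
⊛∘∘⊛⊛∘?
⊛⊛≋⊛∘⊛?
∘⊛⊛⊛≋≋?

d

???????
∘≋∘∘⊛∙?
∘∘∘∘∘∘?
∘⊛⊛⊚⊛∘?
∘∘⊛⊛∘∘?
⊛≋⊛∘⊛⊛?
⊛⊛⊛≋≋??

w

???????
?∘∘∘⊞∘?
∘≋∘∘⊛∙?
∘∘∘⊚∘∘?
∘⊛⊛⊛⊛∘?
∘∘⊛⊛∘∘?
⊛≋⊛∘⊛⊛?

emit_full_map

??∘∘∘⊞∘
?∘≋∘∘⊛∙
⊞∘∘∘⊚∘∘
∘∘⊛⊛⊛⊛∘
⊛∘∘⊛⊛∘∘
⊛⊛≋⊛∘⊛⊛
∘⊛⊛⊛≋≋?

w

???????
?∘∘⊛∘∘?
?∘∘∘⊞∘?
∘≋∘⊚⊛∙?
∘∘∘∘∘∘?
∘⊛⊛⊛⊛∘?
∘∘⊛⊛∘∘?

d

???????
∘∘⊛∘∘⊞?
∘∘∘⊞∘∙?
≋∘∘⊚∙∘?
∘∘∘∘∘⊞?
⊛⊛⊛⊛∘∙?
∘⊛⊛∘∘??

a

???????
?∘∘⊛∘∘⊞
?∘∘∘⊞∘∙
∘≋∘⊚⊛∙∘
∘∘∘∘∘∘⊞
∘⊛⊛⊛⊛∘∙
∘∘⊛⊛∘∘?

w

⊞⊞⊞⊞⊞⊞⊞
?≋≋≋⊛∘?
?∘∘⊛∘∘⊞
?∘∘⊚⊞∘∙
∘≋∘∘⊛∙∘
∘∘∘∘∘∘⊞
∘⊛⊛⊛⊛∘∙

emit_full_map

??≋≋≋⊛∘?
??∘∘⊛∘∘⊞
??∘∘⊚⊞∘∙
?∘≋∘∘⊛∙∘
⊞∘∘∘∘∘∘⊞
∘∘⊛⊛⊛⊛∘∙
⊛∘∘⊛⊛∘∘?
⊛⊛≋⊛∘⊛⊛?
∘⊛⊛⊛≋≋??


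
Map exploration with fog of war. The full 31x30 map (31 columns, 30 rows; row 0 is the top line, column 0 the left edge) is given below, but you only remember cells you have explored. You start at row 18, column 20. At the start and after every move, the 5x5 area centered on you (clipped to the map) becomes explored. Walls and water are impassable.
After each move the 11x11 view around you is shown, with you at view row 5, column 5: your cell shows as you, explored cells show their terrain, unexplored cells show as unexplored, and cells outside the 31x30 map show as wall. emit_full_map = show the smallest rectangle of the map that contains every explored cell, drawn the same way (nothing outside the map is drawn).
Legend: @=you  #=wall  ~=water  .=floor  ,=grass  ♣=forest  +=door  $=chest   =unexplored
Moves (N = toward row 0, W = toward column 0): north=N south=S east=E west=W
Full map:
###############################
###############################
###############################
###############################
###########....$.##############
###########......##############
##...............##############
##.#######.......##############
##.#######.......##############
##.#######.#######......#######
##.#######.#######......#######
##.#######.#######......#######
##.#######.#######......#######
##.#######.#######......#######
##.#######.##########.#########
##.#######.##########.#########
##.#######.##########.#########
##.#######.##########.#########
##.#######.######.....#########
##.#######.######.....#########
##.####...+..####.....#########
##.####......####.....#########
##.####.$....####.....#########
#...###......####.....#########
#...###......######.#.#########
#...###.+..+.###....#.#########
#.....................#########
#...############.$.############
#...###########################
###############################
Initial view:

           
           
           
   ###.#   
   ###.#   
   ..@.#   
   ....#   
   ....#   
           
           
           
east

           
           
           
  ###.##   
  ###.##   
  ...@##   
  ....##   
  ....##   
           
           
           

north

           
           
           
   ##.##   
  ###.##   
  ###@##   
  ....##   
  ....##   
  ....##   
           
           

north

           
           
           
   ##.##   
   ##.##   
  ###@##   
  ###.##   
  ....##   
  ....##   
  ....##   
           

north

           
           
           
   .....   
   ##.##   
   ##@##   
  ###.##   
  ###.##   
  ....##   
  ....##   
  ....##   

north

           
           
           
   .....   
   .....   
   ##@##   
   ##.##   
  ###.##   
  ###.##   
  ....##   
  ....##   

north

           
           
           
   .....   
   .....   
   ..@..   
   ##.##   
   ##.##   
  ###.##   
  ###.##   
  ....##   

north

           
           
           
   .....   
   .....   
   ..@..   
   .....   
   ##.##   
   ##.##   
  ###.##   
  ###.##   

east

           
           
           
  .....#   
  .....#   
  ...@.#   
  .....#   
  ##.###   
  ##.##    
 ###.##    
 ###.##    

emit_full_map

 .....#
 .....#
 ...@.#
 .....#
 ##.###
 ##.## 
###.## 
###.## 
....## 
....## 
....## 

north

           
           
           
   ....#   
  .....#   
  ...@.#   
  .....#   
  .....#   
  ##.###   
  ##.##    
 ###.##    

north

           
           
           
   #####   
   ....#   
  ...@.#   
  .....#   
  .....#   
  .....#   
  ##.###   
  ##.##    

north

           
           
           
   #####   
   #####   
   ..@.#   
  .....#   
  .....#   
  .....#   
  .....#   
  ##.###   

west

           
           
           
   ######  
   ######  
   ..@..#  
   .....#  
   .....#  
   .....#  
   .....#  
   ##.###  

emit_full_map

 ######
 ######
 ..@..#
 .....#
 .....#
 .....#
 .....#
 ##.###
 ##.## 
###.## 
###.## 
....## 
....## 
....## 

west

           
           
           
   ####### 
   ####### 
   ..@...# 
   ......# 
   ......# 
    .....# 
    .....# 
    ##.### 

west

           
           
           
   ########
   ########
   #.@....#
   #......#
   #......#
     .....#
     .....#
     ##.###

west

           
           
           
   .#######
   .#######
   ##@.....
   ##......
   ##......
      .....
      .....
      ##.##

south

           
           
   .#######
   .#######
   ##......
   ##@.....
   ##......
   ##......
      .....
      ##.##
      ##.##

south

           
   .#######
   .#######
   ##......
   ##......
   ##@.....
   ##......
   ##......
      ##.##
      ##.##
     ###.##

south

   .#######
   .#######
   ##......
   ##......
   ##......
   ##@.....
   ##......
   #####.##
      ##.##
     ###.##
     ###.##

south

   .#######
   ##......
   ##......
   ##......
   ##......
   ##@.....
   #####.##
   #####.##
     ###.##
     ###.##
     ....##

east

  .########
  ##......#
  ##......#
  ##......#
  ##......#
  ##.@....#
  #####.###
  #####.## 
    ###.## 
    ###.## 
    ....## 

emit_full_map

.########
.########
##......#
##......#
##......#
##......#
##.@....#
#####.###
#####.## 
  ###.## 
  ###.## 
  ....## 
  ....## 
  ....## 

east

 .######## 
 ##......# 
 ##......# 
 ##......# 
 ##......# 
 ##..@...# 
 #####.### 
 #####.##  
   ###.##  
   ###.##  
   ....##  

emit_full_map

.########
.########
##......#
##......#
##......#
##......#
##..@...#
#####.###
#####.## 
  ###.## 
  ###.## 
  ....## 
  ....## 
  ....## 


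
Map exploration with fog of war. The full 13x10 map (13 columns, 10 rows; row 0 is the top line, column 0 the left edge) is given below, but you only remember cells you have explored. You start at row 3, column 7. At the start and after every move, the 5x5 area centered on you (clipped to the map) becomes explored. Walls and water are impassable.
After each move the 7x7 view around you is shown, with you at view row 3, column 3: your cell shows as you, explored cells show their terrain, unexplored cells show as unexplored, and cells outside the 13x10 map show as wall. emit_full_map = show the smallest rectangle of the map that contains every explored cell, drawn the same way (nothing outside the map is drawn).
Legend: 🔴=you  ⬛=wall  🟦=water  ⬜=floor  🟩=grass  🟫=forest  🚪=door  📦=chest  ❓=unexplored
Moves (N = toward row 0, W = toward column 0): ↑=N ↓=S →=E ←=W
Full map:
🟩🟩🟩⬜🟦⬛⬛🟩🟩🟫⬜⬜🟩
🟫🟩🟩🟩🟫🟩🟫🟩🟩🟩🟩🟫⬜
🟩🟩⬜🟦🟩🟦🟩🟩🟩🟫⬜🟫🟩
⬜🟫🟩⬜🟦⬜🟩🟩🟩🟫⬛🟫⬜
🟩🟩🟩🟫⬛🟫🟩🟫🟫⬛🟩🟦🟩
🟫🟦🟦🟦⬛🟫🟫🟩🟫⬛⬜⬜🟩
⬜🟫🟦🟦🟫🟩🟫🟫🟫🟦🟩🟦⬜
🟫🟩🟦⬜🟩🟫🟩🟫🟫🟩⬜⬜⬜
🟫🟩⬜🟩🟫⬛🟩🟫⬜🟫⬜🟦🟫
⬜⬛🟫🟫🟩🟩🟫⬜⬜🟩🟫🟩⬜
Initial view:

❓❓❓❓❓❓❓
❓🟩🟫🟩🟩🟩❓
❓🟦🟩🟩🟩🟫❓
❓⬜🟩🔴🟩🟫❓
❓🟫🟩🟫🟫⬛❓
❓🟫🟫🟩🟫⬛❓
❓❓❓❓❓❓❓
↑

⬛⬛⬛⬛⬛⬛⬛
❓⬛⬛🟩🟩🟫❓
❓🟩🟫🟩🟩🟩❓
❓🟦🟩🔴🟩🟫❓
❓⬜🟩🟩🟩🟫❓
❓🟫🟩🟫🟫⬛❓
❓🟫🟫🟩🟫⬛❓

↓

❓⬛⬛🟩🟩🟫❓
❓🟩🟫🟩🟩🟩❓
❓🟦🟩🟩🟩🟫❓
❓⬜🟩🔴🟩🟫❓
❓🟫🟩🟫🟫⬛❓
❓🟫🟫🟩🟫⬛❓
❓❓❓❓❓❓❓

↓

❓🟩🟫🟩🟩🟩❓
❓🟦🟩🟩🟩🟫❓
❓⬜🟩🟩🟩🟫❓
❓🟫🟩🔴🟫⬛❓
❓🟫🟫🟩🟫⬛❓
❓🟩🟫🟫🟫🟦❓
❓❓❓❓❓❓❓

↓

❓🟦🟩🟩🟩🟫❓
❓⬜🟩🟩🟩🟫❓
❓🟫🟩🟫🟫⬛❓
❓🟫🟫🔴🟫⬛❓
❓🟩🟫🟫🟫🟦❓
❓🟫🟩🟫🟫🟩❓
❓❓❓❓❓❓❓

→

🟦🟩🟩🟩🟫❓❓
⬜🟩🟩🟩🟫⬛❓
🟫🟩🟫🟫⬛🟩❓
🟫🟫🟩🔴⬛⬜❓
🟩🟫🟫🟫🟦🟩❓
🟫🟩🟫🟫🟩⬜❓
❓❓❓❓❓❓❓

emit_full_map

⬛⬛🟩🟩🟫❓
🟩🟫🟩🟩🟩❓
🟦🟩🟩🟩🟫❓
⬜🟩🟩🟩🟫⬛
🟫🟩🟫🟫⬛🟩
🟫🟫🟩🔴⬛⬜
🟩🟫🟫🟫🟦🟩
🟫🟩🟫🟫🟩⬜

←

❓🟦🟩🟩🟩🟫❓
❓⬜🟩🟩🟩🟫⬛
❓🟫🟩🟫🟫⬛🟩
❓🟫🟫🔴🟫⬛⬜
❓🟩🟫🟫🟫🟦🟩
❓🟫🟩🟫🟫🟩⬜
❓❓❓❓❓❓❓

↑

❓🟩🟫🟩🟩🟩❓
❓🟦🟩🟩🟩🟫❓
❓⬜🟩🟩🟩🟫⬛
❓🟫🟩🔴🟫⬛🟩
❓🟫🟫🟩🟫⬛⬜
❓🟩🟫🟫🟫🟦🟩
❓🟫🟩🟫🟫🟩⬜

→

🟩🟫🟩🟩🟩❓❓
🟦🟩🟩🟩🟫⬜❓
⬜🟩🟩🟩🟫⬛❓
🟫🟩🟫🔴⬛🟩❓
🟫🟫🟩🟫⬛⬜❓
🟩🟫🟫🟫🟦🟩❓
🟫🟩🟫🟫🟩⬜❓

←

❓🟩🟫🟩🟩🟩❓
❓🟦🟩🟩🟩🟫⬜
❓⬜🟩🟩🟩🟫⬛
❓🟫🟩🔴🟫⬛🟩
❓🟫🟫🟩🟫⬛⬜
❓🟩🟫🟫🟫🟦🟩
❓🟫🟩🟫🟫🟩⬜

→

🟩🟫🟩🟩🟩❓❓
🟦🟩🟩🟩🟫⬜❓
⬜🟩🟩🟩🟫⬛❓
🟫🟩🟫🔴⬛🟩❓
🟫🟫🟩🟫⬛⬜❓
🟩🟫🟫🟫🟦🟩❓
🟫🟩🟫🟫🟩⬜❓

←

❓🟩🟫🟩🟩🟩❓
❓🟦🟩🟩🟩🟫⬜
❓⬜🟩🟩🟩🟫⬛
❓🟫🟩🔴🟫⬛🟩
❓🟫🟫🟩🟫⬛⬜
❓🟩🟫🟫🟫🟦🟩
❓🟫🟩🟫🟫🟩⬜

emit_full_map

⬛⬛🟩🟩🟫❓
🟩🟫🟩🟩🟩❓
🟦🟩🟩🟩🟫⬜
⬜🟩🟩🟩🟫⬛
🟫🟩🔴🟫⬛🟩
🟫🟫🟩🟫⬛⬜
🟩🟫🟫🟫🟦🟩
🟫🟩🟫🟫🟩⬜


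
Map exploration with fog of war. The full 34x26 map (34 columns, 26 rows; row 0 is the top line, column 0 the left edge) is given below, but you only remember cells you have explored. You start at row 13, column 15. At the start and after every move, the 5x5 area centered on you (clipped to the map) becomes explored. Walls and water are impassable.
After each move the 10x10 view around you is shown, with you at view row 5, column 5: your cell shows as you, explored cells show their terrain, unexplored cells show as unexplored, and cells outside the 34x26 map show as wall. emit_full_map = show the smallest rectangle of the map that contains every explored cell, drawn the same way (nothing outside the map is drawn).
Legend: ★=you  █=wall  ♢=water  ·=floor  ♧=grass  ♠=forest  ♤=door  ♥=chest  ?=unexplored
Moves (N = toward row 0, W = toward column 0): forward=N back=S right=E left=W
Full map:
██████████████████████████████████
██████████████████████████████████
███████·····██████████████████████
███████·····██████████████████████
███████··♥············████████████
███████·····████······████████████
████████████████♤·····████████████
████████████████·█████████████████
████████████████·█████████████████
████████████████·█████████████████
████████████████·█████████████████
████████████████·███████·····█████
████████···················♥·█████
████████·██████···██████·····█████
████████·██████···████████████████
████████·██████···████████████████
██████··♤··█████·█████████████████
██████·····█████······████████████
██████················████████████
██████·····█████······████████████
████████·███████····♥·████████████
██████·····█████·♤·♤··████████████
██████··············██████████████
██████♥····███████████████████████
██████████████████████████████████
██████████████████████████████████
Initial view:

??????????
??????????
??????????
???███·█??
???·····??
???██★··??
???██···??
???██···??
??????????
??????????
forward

??????????
??????????
??????????
???███·█??
???███·█??
???··★··??
???██···??
???██···??
???██···??
??????????

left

??????????
??????????
??????????
???████·█?
???████·█?
???··★···?
???███···?
???███···?
????██···?
??????????

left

??????????
??????????
??????????
???█████·█
???█████·█
???··★····
???████···
???████···
?????██···
??????????

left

??????????
??????????
??????????
???██████·
???██████·
???··★····
???█████··
???█████··
??????██··
??????????

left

??????????
??????????
??????????
???███████
???███████
???··★····
???██████·
???██████·
???????██·
??????????

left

??????????
??????????
??????????
???███████
???███████
???··★····
???·██████
???·██████
????????██
??????????

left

??????????
??????????
??????????
???███████
???███████
???█·★····
???█·█████
???█·█████
?????????█
??????????

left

??????????
??????????
??????????
???███████
???███████
???██★····
???██·████
???██·████
??????????
??????????

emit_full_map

██████████·█
██████████·█
██★·········
██·██████···
██·██████···
???????██···

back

??????????
??????????
???███████
???███████
???██·····
???██★████
???██·████
???██·██??
??????????
??????????

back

??????????
???███████
???███████
???██·····
???██·████
???██★████
???██·██??
???··♤··??
??????????
??????????

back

???███████
???███████
???██·····
???██·████
???██·████
???██★██??
???··♤··??
???·····??
??????????
??????????

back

???███████
???██·····
???██·████
???██·████
???██·██??
???··★··??
???·····??
???·····??
??????????
??????????

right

??████████
??██······
??██·█████
??██·█████
??██·███?█
??··♤★·█??
??·····█??
??······??
??????????
??????????

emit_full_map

██████████·█
██████████·█
██··········
██·██████···
██·██████···
██·███?██···
··♤★·█??????
·····█??????
······??????

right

?█████████
?██·······
?██·██████
?██·██████
?██·██████
?··♤·★██??
?·····██??
?·······??
??????????
??????????

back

?██·······
?██·██████
?██·██████
?██·██████
?··♤··██??
?····★██??
?·······??
???···██??
??????????
??????????

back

?██·██████
?██·██████
?██·██████
?··♤··██??
?·····██??
?····★··??
???···██??
???·████??
??????????
??????????

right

██·██████·
██·██████·
██·██████·
··♤··███??
·····███??
·····★··??
??···███??
??·█████??
??????????
??????????

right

█·██████··
█·██████··
█·██████··
·♤··████??
····████??
·····★··??
?···████??
?·██████??
??????????
??????????

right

·██████···
·██████···
·██████···
♤··█████??
···█████??
·····★··??
···█████??
·███████??
??????????
??????????

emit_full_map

██████████·█
██████████·█
██··········
██·██████···
██·██████···
██·██████···
··♤··█████??
·····█████??
·······★··??
??···█████??
??·███████??

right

██████···?
██████···?
██████···?
··█████·??
··█████·??
·····★··??
··█████·??
███████·??
??????????
??????????

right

█████···??
█████···??
█████···??
·█████·█??
·█████··??
·····★··??
·█████··??
██████··??
??????????
??????????

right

████···???
████···???
████···???
█████·██??
█████···??
·····★··??
█████···??
█████···??
??????????
??????????

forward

·······???
████···???
████···???
████···█??
█████·██??
█████★··??
········??
█████···??
█████···??
??????????

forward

█████·█???
·······???
████···???
████···█??
████···█??
█████★██??
█████···??
········??
█████···??
█████···??

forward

█████·█???
█████·█???
·······???
████···█??
████···█??
████·★·█??
█████·██??
█████···??
········??
█████···??

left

██████·█??
██████·█??
········??
█████···█?
█████···█?
█████★··█?
·█████·██?
·█████···?
·········?
·█████···?

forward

??????????
██████·█??
██████·█??
········??
█████···█?
█████★··█?
█████···█?
·█████·██?
·█████···?
·········?

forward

??????????
??????????
██████·█??
██████·█??
········??
█████★··█?
█████···█?
█████···█?
·█████·██?
·█████···?

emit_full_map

██████████·█?
██████████·█?
██··········?
██·██████★··█
██·██████···█
██·██████···█
··♤··█████·██
·····█████···
·············
??···█████···
??·███████···

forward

??????????
??????????
??????????
██████·█??
██████·█??
·····★··??
█████···█?
█████···█?
█████···█?
·█████·██?

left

??????????
??????????
??????????
███████·█?
███████·█?
·····★···?
██████···█
██████···█
██████···█
··█████·██

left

??????????
??????????
??????????
████████·█
████████·█
·····★····
·██████···
·██████···
·██████···
♤··█████·█

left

??????????
??????????
??????????
█████████·
█████████·
█····★····
█·██████··
█·██████··
█·██████··
·♤··█████·

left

??????????
??????????
??????????
██████████
██████████
██···★····
██·██████·
██·██████·
██·██████·
··♤··█████

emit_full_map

██████████·█?
██████████·█?
██···★······?
██·██████···█
██·██████···█
██·██████···█
··♤··█████·██
·····█████···
·············
??···█████···
??·███████···


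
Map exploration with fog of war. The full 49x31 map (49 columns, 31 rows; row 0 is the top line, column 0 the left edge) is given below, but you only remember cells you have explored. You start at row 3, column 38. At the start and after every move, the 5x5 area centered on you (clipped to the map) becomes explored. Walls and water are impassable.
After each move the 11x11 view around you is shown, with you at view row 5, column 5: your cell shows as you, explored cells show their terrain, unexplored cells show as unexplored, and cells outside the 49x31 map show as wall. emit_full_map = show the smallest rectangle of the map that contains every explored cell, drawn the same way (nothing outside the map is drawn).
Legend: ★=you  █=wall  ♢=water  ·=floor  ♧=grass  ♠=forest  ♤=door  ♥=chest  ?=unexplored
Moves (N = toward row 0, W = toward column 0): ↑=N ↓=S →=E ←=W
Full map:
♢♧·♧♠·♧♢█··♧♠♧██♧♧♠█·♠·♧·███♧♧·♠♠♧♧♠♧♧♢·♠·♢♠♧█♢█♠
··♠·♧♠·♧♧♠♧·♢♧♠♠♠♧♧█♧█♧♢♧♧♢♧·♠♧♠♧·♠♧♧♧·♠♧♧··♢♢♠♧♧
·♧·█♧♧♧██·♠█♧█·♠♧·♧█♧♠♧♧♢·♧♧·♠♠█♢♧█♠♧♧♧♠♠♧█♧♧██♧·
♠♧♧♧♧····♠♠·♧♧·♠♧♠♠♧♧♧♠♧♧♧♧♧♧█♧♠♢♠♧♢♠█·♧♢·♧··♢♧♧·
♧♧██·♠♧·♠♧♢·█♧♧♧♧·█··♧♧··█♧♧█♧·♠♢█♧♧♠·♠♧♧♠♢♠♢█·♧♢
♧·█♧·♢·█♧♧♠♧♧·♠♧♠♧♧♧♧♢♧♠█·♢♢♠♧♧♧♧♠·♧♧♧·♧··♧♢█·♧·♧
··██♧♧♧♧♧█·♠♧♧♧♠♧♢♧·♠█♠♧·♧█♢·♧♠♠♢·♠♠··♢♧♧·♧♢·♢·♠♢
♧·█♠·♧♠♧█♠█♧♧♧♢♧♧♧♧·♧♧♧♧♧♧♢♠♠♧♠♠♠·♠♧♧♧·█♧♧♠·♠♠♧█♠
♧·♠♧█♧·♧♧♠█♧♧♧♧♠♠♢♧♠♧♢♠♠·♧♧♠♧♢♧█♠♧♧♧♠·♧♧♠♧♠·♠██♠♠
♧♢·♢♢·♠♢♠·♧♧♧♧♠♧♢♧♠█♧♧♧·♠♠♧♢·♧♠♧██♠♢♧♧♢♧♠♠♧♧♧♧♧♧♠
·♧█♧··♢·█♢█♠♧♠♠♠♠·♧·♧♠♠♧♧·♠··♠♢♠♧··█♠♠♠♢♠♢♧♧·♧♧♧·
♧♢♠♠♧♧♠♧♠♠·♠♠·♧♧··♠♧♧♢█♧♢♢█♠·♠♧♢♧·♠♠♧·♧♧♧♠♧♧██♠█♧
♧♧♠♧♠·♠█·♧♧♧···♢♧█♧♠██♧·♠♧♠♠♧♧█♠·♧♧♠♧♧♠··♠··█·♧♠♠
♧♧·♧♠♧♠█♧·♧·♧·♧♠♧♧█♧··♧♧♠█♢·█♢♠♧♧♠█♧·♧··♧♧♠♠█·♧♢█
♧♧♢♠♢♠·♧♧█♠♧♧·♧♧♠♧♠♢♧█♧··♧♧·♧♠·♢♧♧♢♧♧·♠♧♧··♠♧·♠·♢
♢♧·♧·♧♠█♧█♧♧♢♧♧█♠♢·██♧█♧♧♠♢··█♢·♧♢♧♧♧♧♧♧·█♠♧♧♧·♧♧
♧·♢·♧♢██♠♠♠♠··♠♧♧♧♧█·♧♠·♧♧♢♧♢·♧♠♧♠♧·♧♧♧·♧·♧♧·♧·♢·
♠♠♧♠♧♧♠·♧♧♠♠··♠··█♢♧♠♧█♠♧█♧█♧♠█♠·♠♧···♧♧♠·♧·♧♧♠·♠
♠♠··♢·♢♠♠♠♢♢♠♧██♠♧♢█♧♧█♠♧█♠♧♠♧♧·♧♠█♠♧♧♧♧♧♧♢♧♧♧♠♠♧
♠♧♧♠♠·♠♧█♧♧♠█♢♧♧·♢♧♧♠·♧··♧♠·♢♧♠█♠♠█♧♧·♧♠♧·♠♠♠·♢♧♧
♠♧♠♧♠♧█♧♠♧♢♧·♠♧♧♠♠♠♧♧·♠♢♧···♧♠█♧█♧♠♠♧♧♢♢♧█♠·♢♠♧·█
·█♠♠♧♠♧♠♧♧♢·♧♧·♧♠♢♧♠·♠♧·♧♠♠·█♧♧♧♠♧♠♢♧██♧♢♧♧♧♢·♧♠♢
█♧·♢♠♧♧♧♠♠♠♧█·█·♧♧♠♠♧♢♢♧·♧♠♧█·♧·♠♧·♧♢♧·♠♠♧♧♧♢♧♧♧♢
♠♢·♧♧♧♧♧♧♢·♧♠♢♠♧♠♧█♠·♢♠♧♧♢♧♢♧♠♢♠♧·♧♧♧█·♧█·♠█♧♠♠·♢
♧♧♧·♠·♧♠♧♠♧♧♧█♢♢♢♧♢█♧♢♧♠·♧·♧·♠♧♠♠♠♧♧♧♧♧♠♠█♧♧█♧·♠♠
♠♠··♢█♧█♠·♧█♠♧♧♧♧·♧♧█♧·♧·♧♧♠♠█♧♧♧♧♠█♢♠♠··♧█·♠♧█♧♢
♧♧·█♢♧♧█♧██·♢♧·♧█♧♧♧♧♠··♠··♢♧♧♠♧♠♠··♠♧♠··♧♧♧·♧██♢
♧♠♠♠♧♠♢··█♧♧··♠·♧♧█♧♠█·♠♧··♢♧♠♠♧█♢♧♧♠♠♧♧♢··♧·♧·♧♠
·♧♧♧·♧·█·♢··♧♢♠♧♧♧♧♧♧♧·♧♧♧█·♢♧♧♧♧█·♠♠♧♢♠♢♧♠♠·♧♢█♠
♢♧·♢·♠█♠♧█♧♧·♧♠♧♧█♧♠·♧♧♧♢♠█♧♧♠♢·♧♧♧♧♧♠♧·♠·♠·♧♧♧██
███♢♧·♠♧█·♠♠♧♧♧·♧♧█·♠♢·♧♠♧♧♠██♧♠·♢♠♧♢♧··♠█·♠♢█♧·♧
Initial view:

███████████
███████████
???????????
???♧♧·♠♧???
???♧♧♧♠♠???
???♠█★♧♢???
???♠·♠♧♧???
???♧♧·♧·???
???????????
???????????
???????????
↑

███████████
███████████
███████████
???♧♧♢·♠???
???♧♧·♠♧???
???♧♧★♠♠???
???♠█·♧♢???
???♠·♠♧♧???
???♧♧·♧·???
???????????
???????????

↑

███████████
███████████
███████████
███████████
???♧♧♢·♠???
???♧♧★♠♧???
???♧♧♧♠♠???
???♠█·♧♢???
???♠·♠♧♧???
???♧♧·♧·???
???????????

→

███████████
███████████
███████████
███████████
??♧♧♢·♠·???
??♧♧·★♧♧???
??♧♧♧♠♠♧???
??♠█·♧♢·???
??♠·♠♧♧????
??♧♧·♧·????
???????????

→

███████████
███████████
███████████
███████████
?♧♧♢·♠·♢???
?♧♧·♠★♧·???
?♧♧♧♠♠♧█???
?♠█·♧♢·♧???
?♠·♠♧♧?????
?♧♧·♧·?????
???????????

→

███████████
███████████
███████████
███████████
♧♧♢·♠·♢♠???
♧♧·♠♧★··???
♧♧♧♠♠♧█♧???
♠█·♧♢·♧·???
♠·♠♧♧??????
♧♧·♧·??????
???????????

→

███████████
███████████
███████████
███████████
♧♢·♠·♢♠♧???
♧·♠♧♧★·♢???
♧♧♠♠♧█♧♧???
█·♧♢·♧··???
·♠♧♧???????
♧·♧·???????
???????????

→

███████████
███████████
███████████
███████████
♢·♠·♢♠♧█???
·♠♧♧·★♢♢???
♧♠♠♧█♧♧█???
·♧♢·♧··♢???
♠♧♧????????
·♧·????????
???????????

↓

███████████
███████████
███████████
♢·♠·♢♠♧█???
·♠♧♧··♢♢???
♧♠♠♧█★♧█???
·♧♢·♧··♢???
♠♧♧♠♢♠♢█???
·♧·????????
???????????
???????????

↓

███████████
███████████
♢·♠·♢♠♧█???
·♠♧♧··♢♢???
♧♠♠♧█♧♧█???
·♧♢·♧★·♢???
♠♧♧♠♢♠♢█???
·♧··♧♢█·???
???????????
???????????
???????????

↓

███████████
♢·♠·♢♠♧█???
·♠♧♧··♢♢???
♧♠♠♧█♧♧█???
·♧♢·♧··♢???
♠♧♧♠♢★♢█???
·♧··♧♢█·???
???·♧♢·♢???
???????????
???????????
???????????

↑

███████████
███████████
♢·♠·♢♠♧█???
·♠♧♧··♢♢???
♧♠♠♧█♧♧█???
·♧♢·♧★·♢???
♠♧♧♠♢♠♢█???
·♧··♧♢█·???
???·♧♢·♢???
???????????
???????????

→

███████████
███████████
·♠·♢♠♧█???█
♠♧♧··♢♢♠??█
♠♠♧█♧♧██??█
♧♢·♧·★♢♧??█
♧♧♠♢♠♢█·??█
♧··♧♢█·♧??█
??·♧♢·♢???█
??????????█
??????????█

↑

███████████
███████████
███████████
·♠·♢♠♧█♢??█
♠♧♧··♢♢♠??█
♠♠♧█♧★██??█
♧♢·♧··♢♧??█
♧♧♠♢♠♢█·??█
♧··♧♢█·♧??█
??·♧♢·♢???█
??????????█

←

███████████
███████████
███████████
♢·♠·♢♠♧█♢??
·♠♧♧··♢♢♠??
♧♠♠♧█★♧██??
·♧♢·♧··♢♧??
♠♧♧♠♢♠♢█·??
·♧··♧♢█·♧??
???·♧♢·♢???
???????????

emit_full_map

♧♧♢·♠·♢♠♧█♢
♧♧·♠♧♧··♢♢♠
♧♧♧♠♠♧█★♧██
♠█·♧♢·♧··♢♧
♠·♠♧♧♠♢♠♢█·
♧♧·♧··♧♢█·♧
?????·♧♢·♢?

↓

███████████
███████████
♢·♠·♢♠♧█♢??
·♠♧♧··♢♢♠??
♧♠♠♧█♧♧██??
·♧♢·♧★·♢♧??
♠♧♧♠♢♠♢█·??
·♧··♧♢█·♧??
???·♧♢·♢???
???????????
???????????

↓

███████████
♢·♠·♢♠♧█♢??
·♠♧♧··♢♢♠??
♧♠♠♧█♧♧██??
·♧♢·♧··♢♧??
♠♧♧♠♢★♢█·??
·♧··♧♢█·♧??
???·♧♢·♢???
???????????
???????????
???????????

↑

███████████
███████████
♢·♠·♢♠♧█♢??
·♠♧♧··♢♢♠??
♧♠♠♧█♧♧██??
·♧♢·♧★·♢♧??
♠♧♧♠♢♠♢█·??
·♧··♧♢█·♧??
???·♧♢·♢???
???????????
???????????

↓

███████████
♢·♠·♢♠♧█♢??
·♠♧♧··♢♢♠??
♧♠♠♧█♧♧██??
·♧♢·♧··♢♧??
♠♧♧♠♢★♢█·??
·♧··♧♢█·♧??
???·♧♢·♢???
???????????
???????????
???????????


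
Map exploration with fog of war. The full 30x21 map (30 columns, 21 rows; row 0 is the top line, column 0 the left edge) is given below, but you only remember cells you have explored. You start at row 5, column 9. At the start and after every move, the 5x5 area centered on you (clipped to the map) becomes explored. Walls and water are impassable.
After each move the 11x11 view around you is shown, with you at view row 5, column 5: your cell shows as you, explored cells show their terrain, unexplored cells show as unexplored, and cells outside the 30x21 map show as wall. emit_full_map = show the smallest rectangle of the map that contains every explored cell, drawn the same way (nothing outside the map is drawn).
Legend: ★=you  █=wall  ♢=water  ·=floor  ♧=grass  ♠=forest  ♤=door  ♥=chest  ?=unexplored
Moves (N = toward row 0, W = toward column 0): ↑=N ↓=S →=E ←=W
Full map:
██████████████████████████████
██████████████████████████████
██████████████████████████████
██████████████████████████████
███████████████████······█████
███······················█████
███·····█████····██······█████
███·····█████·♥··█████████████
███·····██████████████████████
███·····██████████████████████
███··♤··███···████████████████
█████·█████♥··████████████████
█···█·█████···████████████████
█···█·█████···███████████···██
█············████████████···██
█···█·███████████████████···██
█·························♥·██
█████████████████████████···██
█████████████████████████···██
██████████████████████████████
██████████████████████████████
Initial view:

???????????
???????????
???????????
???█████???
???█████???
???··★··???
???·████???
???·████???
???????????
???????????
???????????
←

???????????
???????????
???????????
???██████??
???██████??
???··★···??
???··████??
???··████??
???????????
???????????
???????????

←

???????????
???????????
???????????
???███████?
???███████?
???··★····?
???···████?
???···████?
???????????
???????????
???????????

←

???????????
???????????
???????????
???████████
???████████
???··★·····
???····████
???····████
???????????
???????????
???????????

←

???????????
???????????
???????????
???████████
???████████
???··★·····
???·····███
???·····███
???????????
???????????
???????????

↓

???????????
???????????
???████████
???████████
???········
???··★··███
???·····███
???·····???
???????????
???????????
???????????

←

█??????????
█??????????
█???███████
█??████████
█??█·······
█??█·★···██
█??█·····██
█??█·····??
█??????????
█??????????
█??????????

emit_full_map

?█████████
██████████
█·········
█·★···████
█·····████
█·····????

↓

█??????????
█???███████
█??████████
█??█·······
█??█·····██
█??█·★···██
█??█·····??
█??█····???
█??????????
█??????????
█??????????

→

???????????
???████████
??█████████
??█········
??█·····███
??█··★··███
??█·····???
??█·····???
???????????
???????????
???????????

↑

???????????
???????????
???████████
??█████████
??█········
??█··★··███
??█·····███
??█·····???
??█·····???
???????????
???????????

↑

???????????
???????????
???????????
???████████
??█████████
??█··★·····
??█·····███
??█·····███
??█·····???
??█·····???
???????????

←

█??????????
█??????????
█??????????
█??████████
█??████████
█??█·★·····
█??█·····██
█??█·····██
█??█·····??
█??█·····??
█??????????

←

██?????????
██?????????
██?????????
██?████████
██?████████
██?██★·····
██?██·····█
██?██·····█
██??█·····?
██??█·····?
██?????????

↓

██?????????
██?????????
██?████████
██?████████
██?██······
██?██★····█
██?██·····█
██?██·····?
██??█·····?
██?????????
██?????????

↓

██?????????
██?████████
██?████████
██?██······
██?██·····█
██?██★····█
██?██·····?
██?██·····?
██?????????
██?????????
██?????????

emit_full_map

███████████
███████████
██·········
██·····████
██★····████
██·····????
██·····????

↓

██?████████
██?████████
██?██······
██?██·····█
██?██·····█
██?██★····?
██?██·····?
██?██··♤???
██?????????
██?????????
██?????????

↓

██?████████
██?██······
██?██·····█
██?██·····█
██?██·····?
██?██★····?
██?██··♤???
██?████·???
██?????????
██?????????
██?????????

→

█?█████████
█?██·······
█?██·····██
█?██·····██
█?██·····??
█?██·★···??
█?██··♤·???
█?████·█???
█??????????
█??????????
█??????????

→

?██████████
?██········
?██·····███
?██·····███
?██·····???
?██··★··???
?██··♤··???
?████·██???
???????????
???????????
???????????

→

███████████
██·········
██·····████
██·····████
██·····█???
██···★·█???
██··♤··█???
████·███???
???????????
???????????
???????????

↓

██·········
██·····████
██·····████
██·····█???
██·····█???
██··♤★·█???
████·███???
???█·███???
???????????
???????????
???????????

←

?██········
?██·····███
?██·····███
?██·····█??
?██·····█??
?██··★··█??
?████·███??
???·█·███??
???????????
???????????
???????????

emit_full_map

███████████
███████████
██·········
██·····████
██·····████
██·····█???
██·····█???
██··★··█???
████·███???
??·█·███???

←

█?██·······
█?██·····██
█?██·····██
█?██·····█?
█?██·····█?
█?██·★♤··█?
█?████·███?
█??··█·███?
█??????????
█??????????
█??????????

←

██?██······
██?██·····█
██?██·····█
██?██·····█
██?██·····█
██?██★·♤··█
██?████·███
██?···█·███
██?????????
██?????????
██?????????

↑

██?████████
██?██······
██?██·····█
██?██·····█
██?██·····█
██?██★····█
██?██··♤··█
██?████·███
██?···█·███
██?????????
██?????????

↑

██?████████
██?████████
██?██······
██?██·····█
██?██·····█
██?██★····█
██?██·····█
██?██··♤··█
██?████·███
██?···█·███
██?????????

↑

██?????????
██?████████
██?████████
██?██······
██?██·····█
██?██★····█
██?██·····█
██?██·····█
██?██··♤··█
██?████·███
██?···█·███

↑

██?????????
██?????????
██?████████
██?████████
██?██······
██?██★····█
██?██·····█
██?██·····█
██?██·····█
██?██··♤··█
██?████·███

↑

██?????????
██?????????
██?????????
██?████████
██?████████
██?██★·····
██?██·····█
██?██·····█
██?██·····█
██?██·····█
██?██··♤··█

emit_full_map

███████████
███████████
██★········
██·····████
██·····████
██·····█???
██·····█???
██··♤··█???
████·███???
···█·███???

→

█??????????
█??????????
█??????????
█?█████████
█?█████████
█?██·★·····
█?██·····██
█?██·····██
█?██·····█?
█?██·····█?
█?██··♤··█?

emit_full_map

███████████
███████████
██·★·······
██·····████
██·····████
██·····█???
██·····█???
██··♤··█???
████·███???
···█·███???
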